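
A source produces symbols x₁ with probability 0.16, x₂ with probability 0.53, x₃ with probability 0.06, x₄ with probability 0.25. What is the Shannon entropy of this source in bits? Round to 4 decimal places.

1.6520 bits

H = −Σ pᵢ log₂ pᵢ.
−0.16·log₂(0.16) = 0.4230
−0.53·log₂(0.53) = 0.4854
−0.06·log₂(0.06) = 0.2435
−0.25·log₂(0.25) = 0.5000
Sum ≈ 1.6520 → 1.6520 bits.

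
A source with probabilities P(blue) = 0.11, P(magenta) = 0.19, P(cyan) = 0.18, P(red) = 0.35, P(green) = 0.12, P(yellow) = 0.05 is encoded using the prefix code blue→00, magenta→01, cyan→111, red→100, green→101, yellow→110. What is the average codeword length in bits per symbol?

2.7 bits/symbol

L̄ = Σ pᵢ·ℓᵢ = 0.11·2 + 0.19·2 + 0.18·3 + 0.35·3 + 0.12·3 + 0.05·3 = 2.7 bits/symbol.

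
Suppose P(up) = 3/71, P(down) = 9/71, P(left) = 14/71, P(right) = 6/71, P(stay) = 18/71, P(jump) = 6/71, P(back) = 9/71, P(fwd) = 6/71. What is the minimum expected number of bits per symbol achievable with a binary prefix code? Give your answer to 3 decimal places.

2.845 bits/symbol

Repeatedly combine the two least-probable nodes; the expected code length is the sum of the merged weights.
merge 3/71 + 6/71 → 9/71
merge 6/71 + 6/71 → 12/71
merge 9/71 + 9/71 → 18/71
merge 9/71 + 12/71 → 21/71
merge 14/71 + 18/71 → 32/71
merge 18/71 + 21/71 → 39/71
merge 32/71 + 39/71 → 1
L = 9/71 + 12/71 + 18/71 + 21/71 + 32/71 + 39/71 + 1 = 202/71 ≈ 2.845 bits/symbol.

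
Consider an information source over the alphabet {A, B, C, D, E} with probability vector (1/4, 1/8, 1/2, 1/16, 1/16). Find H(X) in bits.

Each probability is a power of 1/2, so log₂(1/p) is an integer.
H = Σ p·log₂(1/p) = 1/4·2 + 1/8·3 + 1/2·1 + 1/16·4 + 1/16·4 = 1.875 bits.

1.875 bits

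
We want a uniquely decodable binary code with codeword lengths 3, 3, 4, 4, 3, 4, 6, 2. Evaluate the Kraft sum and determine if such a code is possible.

0.828125; yes

With common denominator 2^6 = 64: Σ 2^(−ℓᵢ) = 8/64 + 8/64 + 4/64 + 4/64 + 8/64 + 4/64 + 1/64 + 16/64 = 53/64 = 0.828125.
Kraft's inequality requires Σ ≤ 1; here Σ = 0.828125 ≤ 1, so such a prefix code exists.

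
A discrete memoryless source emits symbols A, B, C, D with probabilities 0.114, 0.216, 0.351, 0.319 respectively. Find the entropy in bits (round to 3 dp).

H = −Σ pᵢ log₂ pᵢ.
−0.114·log₂(0.114) = 0.3571
−0.216·log₂(0.216) = 0.4776
−0.351·log₂(0.351) = 0.5302
−0.319·log₂(0.319) = 0.5258
Sum ≈ 1.8907 → 1.891 bits.

1.891 bits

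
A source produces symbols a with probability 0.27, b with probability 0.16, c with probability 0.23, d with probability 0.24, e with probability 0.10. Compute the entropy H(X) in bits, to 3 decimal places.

2.247 bits

H = −Σ pᵢ log₂ pᵢ.
−0.27·log₂(0.27) = 0.5100
−0.16·log₂(0.16) = 0.4230
−0.23·log₂(0.23) = 0.4877
−0.24·log₂(0.24) = 0.4941
−0.10·log₂(0.10) = 0.3322
Sum ≈ 2.2470 → 2.247 bits.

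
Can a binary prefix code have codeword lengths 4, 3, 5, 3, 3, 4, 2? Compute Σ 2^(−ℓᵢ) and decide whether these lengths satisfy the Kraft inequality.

0.78125; yes

With common denominator 2^5 = 32: Σ 2^(−ℓᵢ) = 2/32 + 4/32 + 1/32 + 4/32 + 4/32 + 2/32 + 8/32 = 25/32 = 0.78125.
Kraft's inequality requires Σ ≤ 1; here Σ = 0.78125 ≤ 1, so such a prefix code exists.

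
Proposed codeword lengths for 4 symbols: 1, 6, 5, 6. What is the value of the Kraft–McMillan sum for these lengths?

0.5625

With common denominator 2^6 = 64: Σ 2^(−ℓᵢ) = 32/64 + 1/64 + 2/64 + 1/64 = 36/64 = 0.5625.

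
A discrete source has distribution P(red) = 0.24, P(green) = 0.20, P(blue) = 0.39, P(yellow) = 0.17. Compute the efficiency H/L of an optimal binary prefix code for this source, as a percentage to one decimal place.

Entropy H = −Σ p log₂ p ≈ 1.9229 bits.
Huffman merges: 17/100+1/5→37/100; 6/25+37/100→61/100; 39/100+61/100→1. L = 99/50 ≈ 1.9800.
Efficiency = H/L = 1.9229/1.9800 = 97.1%.

97.1%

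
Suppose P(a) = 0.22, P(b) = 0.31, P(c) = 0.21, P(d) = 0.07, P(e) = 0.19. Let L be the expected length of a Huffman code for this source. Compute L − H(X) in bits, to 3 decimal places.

Entropy H = −Σ p log₂ p ≈ 2.2010 bits.
Huffman merges: 7/100+19/100→13/50; 21/100+11/50→43/100; 13/50+31/100→57/100; 43/100+57/100→1. L = 113/50 ≈ 2.2600.
L − H = 2.2600 − 2.2010 = 0.059 bits.

0.059 bits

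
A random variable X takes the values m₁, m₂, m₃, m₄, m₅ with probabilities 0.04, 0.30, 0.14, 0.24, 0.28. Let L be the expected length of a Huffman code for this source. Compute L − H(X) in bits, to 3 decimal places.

Entropy H = −Σ p log₂ p ≈ 2.1123 bits.
Huffman merges: 1/25+7/50→9/50; 9/50+6/25→21/50; 7/25+3/10→29/50; 21/50+29/50→1. L = 109/50 ≈ 2.1800.
L − H = 2.1800 − 2.1123 = 0.068 bits.

0.068 bits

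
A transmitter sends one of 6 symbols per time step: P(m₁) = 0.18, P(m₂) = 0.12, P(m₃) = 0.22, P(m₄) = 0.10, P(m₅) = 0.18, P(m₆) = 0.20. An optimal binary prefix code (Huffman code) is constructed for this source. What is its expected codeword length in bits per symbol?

Repeatedly combine the two least-probable nodes; the expected code length is the sum of the merged weights.
merge 1/10 + 3/25 → 11/50
merge 9/50 + 9/50 → 9/25
merge 1/5 + 11/50 → 21/50
merge 11/50 + 9/25 → 29/50
merge 21/50 + 29/50 → 1
L = 11/50 + 9/25 + 21/50 + 29/50 + 1 = 129/50 = 2.58 bits/symbol.

2.58 bits/symbol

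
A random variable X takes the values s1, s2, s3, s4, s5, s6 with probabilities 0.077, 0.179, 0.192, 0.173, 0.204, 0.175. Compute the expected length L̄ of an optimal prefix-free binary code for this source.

Repeatedly combine the two least-probable nodes; the expected code length is the sum of the merged weights.
merge 77/1000 + 173/1000 → 1/4
merge 7/40 + 179/1000 → 177/500
merge 24/125 + 51/250 → 99/250
merge 1/4 + 177/500 → 151/250
merge 99/250 + 151/250 → 1
L = 1/4 + 177/500 + 99/250 + 151/250 + 1 = 651/250 = 2.604 bits/symbol.

2.604 bits/symbol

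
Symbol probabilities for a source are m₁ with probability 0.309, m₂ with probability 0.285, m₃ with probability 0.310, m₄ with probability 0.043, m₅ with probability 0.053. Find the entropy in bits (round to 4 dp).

H = −Σ pᵢ log₂ pᵢ.
−0.309·log₂(0.309) = 0.5235
−0.285·log₂(0.285) = 0.5161
−0.310·log₂(0.310) = 0.5238
−0.043·log₂(0.043) = 0.1952
−0.053·log₂(0.053) = 0.2246
Sum ≈ 1.9833 → 1.9833 bits.

1.9833 bits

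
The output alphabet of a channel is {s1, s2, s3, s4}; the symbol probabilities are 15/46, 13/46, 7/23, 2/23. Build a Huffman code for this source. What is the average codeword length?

Repeatedly combine the two least-probable nodes; the expected code length is the sum of the merged weights.
merge 2/23 + 13/46 → 17/46
merge 7/23 + 15/46 → 29/46
merge 17/46 + 29/46 → 1
L = 17/46 + 29/46 + 1 = 2 bits/symbol.

2 bits/symbol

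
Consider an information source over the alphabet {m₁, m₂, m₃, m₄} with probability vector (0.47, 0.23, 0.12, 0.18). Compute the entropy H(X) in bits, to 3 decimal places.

H = −Σ pᵢ log₂ pᵢ.
−0.47·log₂(0.47) = 0.5120
−0.23·log₂(0.23) = 0.4877
−0.12·log₂(0.12) = 0.3671
−0.18·log₂(0.18) = 0.4453
Sum ≈ 1.8120 → 1.812 bits.

1.812 bits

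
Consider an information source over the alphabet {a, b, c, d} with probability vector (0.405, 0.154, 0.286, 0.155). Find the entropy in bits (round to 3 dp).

H = −Σ pᵢ log₂ pᵢ.
−0.405·log₂(0.405) = 0.5281
−0.154·log₂(0.154) = 0.4156
−0.286·log₂(0.286) = 0.5165
−0.155·log₂(0.155) = 0.4169
Sum ≈ 1.8772 → 1.877 bits.

1.877 bits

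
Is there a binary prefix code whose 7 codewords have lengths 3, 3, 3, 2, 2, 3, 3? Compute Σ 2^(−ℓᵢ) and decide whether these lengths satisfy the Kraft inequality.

1.125; no

With common denominator 2^3 = 8: Σ 2^(−ℓᵢ) = 1/8 + 1/8 + 1/8 + 2/8 + 2/8 + 1/8 + 1/8 = 9/8 = 1.125.
Kraft's inequality requires Σ ≤ 1; here Σ = 1.125 > 1, so no such prefix code exists.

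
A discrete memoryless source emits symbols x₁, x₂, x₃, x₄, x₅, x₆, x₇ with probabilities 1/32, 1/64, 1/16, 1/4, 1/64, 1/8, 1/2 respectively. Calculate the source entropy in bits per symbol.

Each probability is a power of 1/2, so log₂(1/p) is an integer.
H = Σ p·log₂(1/p) = 1/32·5 + 1/64·6 + 1/16·4 + 1/4·2 + 1/64·6 + 1/8·3 + 1/2·1 = 1.96875 bits.

1.96875 bits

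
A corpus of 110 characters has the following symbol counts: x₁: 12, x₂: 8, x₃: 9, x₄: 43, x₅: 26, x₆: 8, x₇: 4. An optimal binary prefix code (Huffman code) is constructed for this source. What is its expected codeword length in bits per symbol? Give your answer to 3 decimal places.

Probabilities are the counts divided by 110.
Repeatedly combine the two least-probable nodes; the expected code length is the sum of the merged weights.
merge 2/55 + 4/55 → 6/55
merge 4/55 + 9/110 → 17/110
merge 6/55 + 6/55 → 12/55
merge 17/110 + 12/55 → 41/110
merge 13/55 + 41/110 → 67/110
merge 43/110 + 67/110 → 1
L = 6/55 + 17/110 + 12/55 + 41/110 + 67/110 + 1 = 271/110 ≈ 2.464 bits/symbol.

2.464 bits/symbol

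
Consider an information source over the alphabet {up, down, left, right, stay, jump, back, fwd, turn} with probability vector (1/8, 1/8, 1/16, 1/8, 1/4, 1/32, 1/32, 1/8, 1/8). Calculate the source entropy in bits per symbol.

2.9375 bits

Each probability is a power of 1/2, so log₂(1/p) is an integer.
H = Σ p·log₂(1/p) = 1/8·3 + 1/8·3 + 1/16·4 + 1/8·3 + 1/4·2 + 1/32·5 + 1/32·5 + 1/8·3 + 1/8·3 = 2.9375 bits.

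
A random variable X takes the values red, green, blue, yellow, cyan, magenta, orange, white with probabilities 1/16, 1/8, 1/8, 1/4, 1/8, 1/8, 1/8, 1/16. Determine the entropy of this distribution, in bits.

Each probability is a power of 1/2, so log₂(1/p) is an integer.
H = Σ p·log₂(1/p) = 1/16·4 + 1/8·3 + 1/8·3 + 1/4·2 + 1/8·3 + 1/8·3 + 1/8·3 + 1/16·4 = 2.875 bits.

2.875 bits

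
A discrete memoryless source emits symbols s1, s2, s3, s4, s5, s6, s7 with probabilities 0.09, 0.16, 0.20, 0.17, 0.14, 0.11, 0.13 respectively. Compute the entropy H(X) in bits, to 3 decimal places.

H = −Σ pᵢ log₂ pᵢ.
−0.09·log₂(0.09) = 0.3127
−0.16·log₂(0.16) = 0.4230
−0.20·log₂(0.20) = 0.4644
−0.17·log₂(0.17) = 0.4346
−0.14·log₂(0.14) = 0.3971
−0.11·log₂(0.11) = 0.3503
−0.13·log₂(0.13) = 0.3826
Sum ≈ 2.7647 → 2.765 bits.

2.765 bits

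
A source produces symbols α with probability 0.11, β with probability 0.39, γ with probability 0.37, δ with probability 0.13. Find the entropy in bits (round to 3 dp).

H = −Σ pᵢ log₂ pᵢ.
−0.11·log₂(0.11) = 0.3503
−0.39·log₂(0.39) = 0.5298
−0.37·log₂(0.37) = 0.5307
−0.13·log₂(0.13) = 0.3826
Sum ≈ 1.7935 → 1.793 bits.

1.793 bits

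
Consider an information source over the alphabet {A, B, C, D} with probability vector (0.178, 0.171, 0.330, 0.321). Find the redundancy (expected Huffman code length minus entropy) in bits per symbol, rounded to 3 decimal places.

Entropy H = −Σ p log₂ p ≈ 1.9330 bits.
Huffman merges: 171/1000+89/500→349/1000; 321/1000+33/100→651/1000; 349/1000+651/1000→1. L = 2 ≈ 2.0000.
L − H = 2.0000 − 1.9330 = 0.067 bits.

0.067 bits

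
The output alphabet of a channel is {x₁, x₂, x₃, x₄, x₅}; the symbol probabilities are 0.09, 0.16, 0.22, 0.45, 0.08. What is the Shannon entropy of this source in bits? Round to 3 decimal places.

H = −Σ pᵢ log₂ pᵢ.
−0.09·log₂(0.09) = 0.3127
−0.16·log₂(0.16) = 0.4230
−0.22·log₂(0.22) = 0.4806
−0.45·log₂(0.45) = 0.5184
−0.08·log₂(0.08) = 0.2915
Sum ≈ 2.0262 → 2.026 bits.

2.026 bits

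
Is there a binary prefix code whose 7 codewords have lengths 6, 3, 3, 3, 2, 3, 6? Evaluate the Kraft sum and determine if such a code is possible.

0.78125; yes

With common denominator 2^6 = 64: Σ 2^(−ℓᵢ) = 1/64 + 8/64 + 8/64 + 8/64 + 16/64 + 8/64 + 1/64 = 50/64 = 0.78125.
Kraft's inequality requires Σ ≤ 1; here Σ = 0.78125 ≤ 1, so such a prefix code exists.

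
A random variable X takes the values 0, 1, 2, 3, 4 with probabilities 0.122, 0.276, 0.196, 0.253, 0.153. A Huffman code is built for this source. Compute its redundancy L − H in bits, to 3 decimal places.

0.015 bits

Entropy H = −Σ p log₂ p ≈ 2.2597 bits.
Huffman merges: 61/500+153/1000→11/40; 49/250+253/1000→449/1000; 11/40+69/250→551/1000; 449/1000+551/1000→1. L = 91/40 ≈ 2.2750.
L − H = 2.2750 − 2.2597 = 0.015 bits.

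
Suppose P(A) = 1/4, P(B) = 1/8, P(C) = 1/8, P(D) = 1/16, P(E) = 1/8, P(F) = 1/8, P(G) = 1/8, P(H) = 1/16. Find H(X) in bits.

Each probability is a power of 1/2, so log₂(1/p) is an integer.
H = Σ p·log₂(1/p) = 1/4·2 + 1/8·3 + 1/8·3 + 1/16·4 + 1/8·3 + 1/8·3 + 1/8·3 + 1/16·4 = 2.875 bits.

2.875 bits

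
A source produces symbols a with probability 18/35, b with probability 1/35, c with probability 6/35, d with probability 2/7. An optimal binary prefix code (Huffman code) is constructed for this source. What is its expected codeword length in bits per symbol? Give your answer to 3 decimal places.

1.686 bits/symbol

Repeatedly combine the two least-probable nodes; the expected code length is the sum of the merged weights.
merge 1/35 + 6/35 → 1/5
merge 1/5 + 2/7 → 17/35
merge 17/35 + 18/35 → 1
L = 1/5 + 17/35 + 1 = 59/35 ≈ 1.686 bits/symbol.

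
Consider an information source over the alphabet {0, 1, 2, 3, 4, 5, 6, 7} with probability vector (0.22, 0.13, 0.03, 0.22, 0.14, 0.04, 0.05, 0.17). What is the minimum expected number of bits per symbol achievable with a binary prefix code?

Repeatedly combine the two least-probable nodes; the expected code length is the sum of the merged weights.
merge 3/100 + 1/25 → 7/100
merge 1/20 + 7/100 → 3/25
merge 3/25 + 13/100 → 1/4
merge 7/50 + 17/100 → 31/100
merge 11/50 + 11/50 → 11/25
merge 1/4 + 31/100 → 14/25
merge 11/25 + 14/25 → 1
L = 7/100 + 3/25 + 1/4 + 31/100 + 11/25 + 14/25 + 1 = 11/4 = 2.75 bits/symbol.

2.75 bits/symbol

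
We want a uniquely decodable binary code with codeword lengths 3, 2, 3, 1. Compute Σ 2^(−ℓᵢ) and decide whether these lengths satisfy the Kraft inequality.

1; yes

With common denominator 2^3 = 8: Σ 2^(−ℓᵢ) = 1/8 + 2/8 + 1/8 + 4/8 = 8/8 = 1.
Kraft's inequality requires Σ ≤ 1; here Σ = 1 ≤ 1, so such a prefix code exists.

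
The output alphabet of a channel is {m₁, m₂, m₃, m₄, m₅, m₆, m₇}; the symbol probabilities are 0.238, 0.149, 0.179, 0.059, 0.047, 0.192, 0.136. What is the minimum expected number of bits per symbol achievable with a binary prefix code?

2.676 bits/symbol

Repeatedly combine the two least-probable nodes; the expected code length is the sum of the merged weights.
merge 47/1000 + 59/1000 → 53/500
merge 53/500 + 17/125 → 121/500
merge 149/1000 + 179/1000 → 41/125
merge 24/125 + 119/500 → 43/100
merge 121/500 + 41/125 → 57/100
merge 43/100 + 57/100 → 1
L = 53/500 + 121/500 + 41/125 + 43/100 + 57/100 + 1 = 669/250 = 2.676 bits/symbol.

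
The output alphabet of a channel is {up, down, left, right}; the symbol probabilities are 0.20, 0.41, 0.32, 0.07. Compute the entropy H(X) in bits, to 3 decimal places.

H = −Σ pᵢ log₂ pᵢ.
−0.20·log₂(0.20) = 0.4644
−0.41·log₂(0.41) = 0.5274
−0.32·log₂(0.32) = 0.5260
−0.07·log₂(0.07) = 0.2686
Sum ≈ 1.7864 → 1.786 bits.

1.786 bits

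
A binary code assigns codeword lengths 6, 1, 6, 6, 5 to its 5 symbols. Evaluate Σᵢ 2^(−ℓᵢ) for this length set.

With common denominator 2^6 = 64: Σ 2^(−ℓᵢ) = 1/64 + 32/64 + 1/64 + 1/64 + 2/64 = 37/64 = 0.578125.

0.578125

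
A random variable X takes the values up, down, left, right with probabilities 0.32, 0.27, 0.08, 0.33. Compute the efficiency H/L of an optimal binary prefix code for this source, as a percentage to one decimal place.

92.8%

Entropy H = −Σ p log₂ p ≈ 1.8554 bits.
Huffman merges: 2/25+27/100→7/20; 8/25+33/100→13/20; 7/20+13/20→1. L = 2 ≈ 2.0000.
Efficiency = H/L = 1.8554/2.0000 = 92.8%.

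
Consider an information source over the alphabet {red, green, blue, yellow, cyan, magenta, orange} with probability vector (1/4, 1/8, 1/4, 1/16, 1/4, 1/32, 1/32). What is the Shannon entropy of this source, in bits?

2.4375 bits

Each probability is a power of 1/2, so log₂(1/p) is an integer.
H = Σ p·log₂(1/p) = 1/4·2 + 1/8·3 + 1/4·2 + 1/16·4 + 1/4·2 + 1/32·5 + 1/32·5 = 2.4375 bits.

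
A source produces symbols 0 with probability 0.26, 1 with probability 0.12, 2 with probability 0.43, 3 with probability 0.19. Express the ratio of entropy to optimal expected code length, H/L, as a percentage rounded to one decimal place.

Entropy H = −Σ p log₂ p ≈ 1.8511 bits.
Huffman merges: 3/25+19/100→31/100; 13/50+31/100→57/100; 43/100+57/100→1. L = 47/25 ≈ 1.8800.
Efficiency = H/L = 1.8511/1.8800 = 98.5%.

98.5%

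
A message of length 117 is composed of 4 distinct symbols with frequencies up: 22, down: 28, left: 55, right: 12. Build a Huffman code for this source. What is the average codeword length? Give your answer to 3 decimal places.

1.821 bits/symbol

Probabilities are the counts divided by 117.
Repeatedly combine the two least-probable nodes; the expected code length is the sum of the merged weights.
merge 4/39 + 22/117 → 34/117
merge 28/117 + 34/117 → 62/117
merge 55/117 + 62/117 → 1
L = 34/117 + 62/117 + 1 = 71/39 ≈ 1.821 bits/symbol.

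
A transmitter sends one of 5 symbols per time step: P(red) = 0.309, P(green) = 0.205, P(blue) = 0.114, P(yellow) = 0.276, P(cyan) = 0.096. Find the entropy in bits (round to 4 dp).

2.1866 bits

H = −Σ pᵢ log₂ pᵢ.
−0.309·log₂(0.309) = 0.5235
−0.205·log₂(0.205) = 0.4687
−0.114·log₂(0.114) = 0.3571
−0.276·log₂(0.276) = 0.5126
−0.096·log₂(0.096) = 0.3246
Sum ≈ 2.1866 → 2.1866 bits.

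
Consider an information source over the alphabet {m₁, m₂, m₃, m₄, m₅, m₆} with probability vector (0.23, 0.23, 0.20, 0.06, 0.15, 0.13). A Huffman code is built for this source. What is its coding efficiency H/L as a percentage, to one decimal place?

Entropy H = −Σ p log₂ p ≈ 2.4764 bits.
Huffman merges: 3/50+13/100→19/100; 3/20+19/100→17/50; 1/5+23/100→43/100; 23/100+17/50→57/100; 43/100+57/100→1. L = 253/100 ≈ 2.5300.
Efficiency = H/L = 2.4764/2.5300 = 97.9%.

97.9%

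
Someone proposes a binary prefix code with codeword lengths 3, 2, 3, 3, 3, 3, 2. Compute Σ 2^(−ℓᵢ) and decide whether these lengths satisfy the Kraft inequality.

With common denominator 2^3 = 8: Σ 2^(−ℓᵢ) = 1/8 + 2/8 + 1/8 + 1/8 + 1/8 + 1/8 + 2/8 = 9/8 = 1.125.
Kraft's inequality requires Σ ≤ 1; here Σ = 1.125 > 1, so no such prefix code exists.

1.125; no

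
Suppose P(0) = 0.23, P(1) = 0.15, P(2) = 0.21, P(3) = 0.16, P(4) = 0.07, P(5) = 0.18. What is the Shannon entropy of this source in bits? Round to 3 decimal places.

2.508 bits

H = −Σ pᵢ log₂ pᵢ.
−0.23·log₂(0.23) = 0.4877
−0.15·log₂(0.15) = 0.4105
−0.21·log₂(0.21) = 0.4728
−0.16·log₂(0.16) = 0.4230
−0.07·log₂(0.07) = 0.2686
−0.18·log₂(0.18) = 0.4453
Sum ≈ 2.5079 → 2.508 bits.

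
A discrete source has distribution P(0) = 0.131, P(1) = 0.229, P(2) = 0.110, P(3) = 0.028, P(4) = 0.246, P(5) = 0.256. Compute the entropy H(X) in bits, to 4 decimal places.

H = −Σ pᵢ log₂ pᵢ.
−0.131·log₂(0.131) = 0.3841
−0.229·log₂(0.229) = 0.4870
−0.110·log₂(0.110) = 0.3503
−0.028·log₂(0.028) = 0.1444
−0.246·log₂(0.246) = 0.4977
−0.256·log₂(0.256) = 0.5032
Sum ≈ 2.3668 → 2.3668 bits.

2.3668 bits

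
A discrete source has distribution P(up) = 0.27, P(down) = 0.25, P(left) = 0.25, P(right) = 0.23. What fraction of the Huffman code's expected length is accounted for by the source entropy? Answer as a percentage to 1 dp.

99.9%

Entropy H = −Σ p log₂ p ≈ 1.9977 bits.
Huffman merges: 23/100+1/4→12/25; 1/4+27/100→13/25; 12/25+13/25→1. L = 2 ≈ 2.0000.
Efficiency = H/L = 1.9977/2.0000 = 99.9%.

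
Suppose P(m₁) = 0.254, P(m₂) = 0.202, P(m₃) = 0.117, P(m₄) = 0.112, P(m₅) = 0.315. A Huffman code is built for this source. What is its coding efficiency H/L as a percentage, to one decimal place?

99.1%

Entropy H = −Σ p log₂ p ≈ 2.2092 bits.
Huffman merges: 14/125+117/1000→229/1000; 101/500+229/1000→431/1000; 127/500+63/200→569/1000; 431/1000+569/1000→1. L = 2229/1000 ≈ 2.2290.
Efficiency = H/L = 2.2092/2.2290 = 99.1%.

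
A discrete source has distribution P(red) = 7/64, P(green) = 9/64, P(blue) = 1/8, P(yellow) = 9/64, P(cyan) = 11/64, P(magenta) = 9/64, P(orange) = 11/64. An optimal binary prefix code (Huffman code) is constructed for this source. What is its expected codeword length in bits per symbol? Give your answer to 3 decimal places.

2.828 bits/symbol

Repeatedly combine the two least-probable nodes; the expected code length is the sum of the merged weights.
merge 7/64 + 1/8 → 15/64
merge 9/64 + 9/64 → 9/32
merge 9/64 + 11/64 → 5/16
merge 11/64 + 15/64 → 13/32
merge 9/32 + 5/16 → 19/32
merge 13/32 + 19/32 → 1
L = 15/64 + 9/32 + 5/16 + 13/32 + 19/32 + 1 = 181/64 ≈ 2.828 bits/symbol.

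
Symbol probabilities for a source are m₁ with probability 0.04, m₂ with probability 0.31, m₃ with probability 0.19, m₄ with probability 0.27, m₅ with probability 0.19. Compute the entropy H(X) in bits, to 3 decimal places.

H = −Σ pᵢ log₂ pᵢ.
−0.04·log₂(0.04) = 0.1858
−0.31·log₂(0.31) = 0.5238
−0.19·log₂(0.19) = 0.4552
−0.27·log₂(0.27) = 0.5100
−0.19·log₂(0.19) = 0.4552
Sum ≈ 2.1300 → 2.130 bits.

2.130 bits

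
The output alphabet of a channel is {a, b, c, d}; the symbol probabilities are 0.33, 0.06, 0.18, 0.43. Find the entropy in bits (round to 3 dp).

H = −Σ pᵢ log₂ pᵢ.
−0.33·log₂(0.33) = 0.5278
−0.06·log₂(0.06) = 0.2435
−0.18·log₂(0.18) = 0.4453
−0.43·log₂(0.43) = 0.5236
Sum ≈ 1.7402 → 1.740 bits.

1.740 bits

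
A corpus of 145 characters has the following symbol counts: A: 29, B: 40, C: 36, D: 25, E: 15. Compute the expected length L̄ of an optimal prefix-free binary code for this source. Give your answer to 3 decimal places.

2.276 bits/symbol

Probabilities are the counts divided by 145.
Repeatedly combine the two least-probable nodes; the expected code length is the sum of the merged weights.
merge 3/29 + 5/29 → 8/29
merge 1/5 + 36/145 → 13/29
merge 8/29 + 8/29 → 16/29
merge 13/29 + 16/29 → 1
L = 8/29 + 13/29 + 16/29 + 1 = 66/29 ≈ 2.276 bits/symbol.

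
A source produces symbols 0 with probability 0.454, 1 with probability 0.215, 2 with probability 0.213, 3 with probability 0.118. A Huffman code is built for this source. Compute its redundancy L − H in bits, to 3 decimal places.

Entropy H = −Σ p log₂ p ≈ 1.8330 bits.
Huffman merges: 59/500+213/1000→331/1000; 43/200+331/1000→273/500; 227/500+273/500→1. L = 1877/1000 ≈ 1.8770.
L − H = 1.8770 − 1.8330 = 0.044 bits.

0.044 bits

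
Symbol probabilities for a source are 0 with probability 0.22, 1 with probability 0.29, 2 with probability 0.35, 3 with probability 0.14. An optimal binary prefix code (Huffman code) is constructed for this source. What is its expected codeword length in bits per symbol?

2 bits/symbol

Repeatedly combine the two least-probable nodes; the expected code length is the sum of the merged weights.
merge 7/50 + 11/50 → 9/25
merge 29/100 + 7/20 → 16/25
merge 9/25 + 16/25 → 1
L = 9/25 + 16/25 + 1 = 2 bits/symbol.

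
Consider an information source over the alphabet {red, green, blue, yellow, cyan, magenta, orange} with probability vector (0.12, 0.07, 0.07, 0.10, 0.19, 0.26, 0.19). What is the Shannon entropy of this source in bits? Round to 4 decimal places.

2.6521 bits

H = −Σ pᵢ log₂ pᵢ.
−0.12·log₂(0.12) = 0.3671
−0.07·log₂(0.07) = 0.2686
−0.07·log₂(0.07) = 0.2686
−0.10·log₂(0.10) = 0.3322
−0.19·log₂(0.19) = 0.4552
−0.26·log₂(0.26) = 0.5053
−0.19·log₂(0.19) = 0.4552
Sum ≈ 2.6521 → 2.6521 bits.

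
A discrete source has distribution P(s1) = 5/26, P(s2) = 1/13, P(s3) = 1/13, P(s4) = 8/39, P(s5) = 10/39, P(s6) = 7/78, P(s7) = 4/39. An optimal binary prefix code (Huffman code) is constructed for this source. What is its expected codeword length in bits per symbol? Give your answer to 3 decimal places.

2.692 bits/symbol

Repeatedly combine the two least-probable nodes; the expected code length is the sum of the merged weights.
merge 1/13 + 1/13 → 2/13
merge 7/78 + 4/39 → 5/26
merge 2/13 + 5/26 → 9/26
merge 5/26 + 8/39 → 31/78
merge 10/39 + 9/26 → 47/78
merge 31/78 + 47/78 → 1
L = 2/13 + 5/26 + 9/26 + 31/78 + 47/78 + 1 = 35/13 ≈ 2.692 bits/symbol.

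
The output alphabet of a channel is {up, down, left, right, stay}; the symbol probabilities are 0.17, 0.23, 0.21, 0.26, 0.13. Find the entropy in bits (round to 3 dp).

2.283 bits

H = −Σ pᵢ log₂ pᵢ.
−0.17·log₂(0.17) = 0.4346
−0.23·log₂(0.23) = 0.4877
−0.21·log₂(0.21) = 0.4728
−0.26·log₂(0.26) = 0.5053
−0.13·log₂(0.13) = 0.3826
Sum ≈ 2.2830 → 2.283 bits.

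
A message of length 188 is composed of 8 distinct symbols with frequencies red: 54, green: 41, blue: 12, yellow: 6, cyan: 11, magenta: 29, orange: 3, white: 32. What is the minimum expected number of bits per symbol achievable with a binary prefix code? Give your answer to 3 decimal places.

2.649 bits/symbol

Probabilities are the counts divided by 188.
Repeatedly combine the two least-probable nodes; the expected code length is the sum of the merged weights.
merge 3/188 + 3/94 → 9/188
merge 9/188 + 11/188 → 5/47
merge 3/47 + 5/47 → 8/47
merge 29/188 + 8/47 → 61/188
merge 8/47 + 41/188 → 73/188
merge 27/94 + 61/188 → 115/188
merge 73/188 + 115/188 → 1
L = 9/188 + 5/47 + 8/47 + 61/188 + 73/188 + 115/188 + 1 = 249/94 ≈ 2.649 bits/symbol.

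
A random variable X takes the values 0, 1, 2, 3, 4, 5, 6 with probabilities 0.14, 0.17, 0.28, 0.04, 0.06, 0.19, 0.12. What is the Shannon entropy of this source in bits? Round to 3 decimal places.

2.597 bits

H = −Σ pᵢ log₂ pᵢ.
−0.14·log₂(0.14) = 0.3971
−0.17·log₂(0.17) = 0.4346
−0.28·log₂(0.28) = 0.5142
−0.04·log₂(0.04) = 0.1858
−0.06·log₂(0.06) = 0.2435
−0.19·log₂(0.19) = 0.4552
−0.12·log₂(0.12) = 0.3671
Sum ≈ 2.5975 → 2.597 bits.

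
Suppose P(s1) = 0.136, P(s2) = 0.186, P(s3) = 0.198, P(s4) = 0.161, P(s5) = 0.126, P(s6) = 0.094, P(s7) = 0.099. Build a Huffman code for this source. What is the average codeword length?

2.802 bits/symbol

Repeatedly combine the two least-probable nodes; the expected code length is the sum of the merged weights.
merge 47/500 + 99/1000 → 193/1000
merge 63/500 + 17/125 → 131/500
merge 161/1000 + 93/500 → 347/1000
merge 193/1000 + 99/500 → 391/1000
merge 131/500 + 347/1000 → 609/1000
merge 391/1000 + 609/1000 → 1
L = 193/1000 + 131/500 + 347/1000 + 391/1000 + 609/1000 + 1 = 1401/500 = 2.802 bits/symbol.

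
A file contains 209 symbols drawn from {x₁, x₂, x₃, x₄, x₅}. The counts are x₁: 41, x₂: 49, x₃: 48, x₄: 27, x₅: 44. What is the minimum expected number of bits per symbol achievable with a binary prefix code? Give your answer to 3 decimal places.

2.325 bits/symbol

Probabilities are the counts divided by 209.
Repeatedly combine the two least-probable nodes; the expected code length is the sum of the merged weights.
merge 27/209 + 41/209 → 68/209
merge 4/19 + 48/209 → 92/209
merge 49/209 + 68/209 → 117/209
merge 92/209 + 117/209 → 1
L = 68/209 + 92/209 + 117/209 + 1 = 486/209 ≈ 2.325 bits/symbol.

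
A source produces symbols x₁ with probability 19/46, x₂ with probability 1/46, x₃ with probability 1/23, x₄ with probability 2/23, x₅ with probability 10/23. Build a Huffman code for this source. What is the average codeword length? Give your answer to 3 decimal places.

1.783 bits/symbol

Repeatedly combine the two least-probable nodes; the expected code length is the sum of the merged weights.
merge 1/46 + 1/23 → 3/46
merge 3/46 + 2/23 → 7/46
merge 7/46 + 19/46 → 13/23
merge 10/23 + 13/23 → 1
L = 3/46 + 7/46 + 13/23 + 1 = 41/23 ≈ 1.783 bits/symbol.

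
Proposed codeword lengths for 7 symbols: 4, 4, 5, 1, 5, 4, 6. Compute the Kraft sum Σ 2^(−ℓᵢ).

0.765625

With common denominator 2^6 = 64: Σ 2^(−ℓᵢ) = 4/64 + 4/64 + 2/64 + 32/64 + 2/64 + 4/64 + 1/64 = 49/64 = 0.765625.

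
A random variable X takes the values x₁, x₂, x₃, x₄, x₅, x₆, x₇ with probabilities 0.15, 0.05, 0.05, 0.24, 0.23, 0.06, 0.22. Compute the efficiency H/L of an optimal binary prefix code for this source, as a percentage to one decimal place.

99.2%

Entropy H = −Σ p log₂ p ≈ 2.5486 bits.
Huffman merges: 1/20+1/20→1/10; 3/50+1/10→4/25; 3/20+4/25→31/100; 11/50+23/100→9/20; 6/25+31/100→11/20; 9/20+11/20→1. L = 257/100 ≈ 2.5700.
Efficiency = H/L = 2.5486/2.5700 = 99.2%.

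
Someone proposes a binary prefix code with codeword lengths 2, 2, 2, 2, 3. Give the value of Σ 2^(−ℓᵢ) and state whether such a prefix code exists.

1.125; no

With common denominator 2^3 = 8: Σ 2^(−ℓᵢ) = 2/8 + 2/8 + 2/8 + 2/8 + 1/8 = 9/8 = 1.125.
Kraft's inequality requires Σ ≤ 1; here Σ = 1.125 > 1, so no such prefix code exists.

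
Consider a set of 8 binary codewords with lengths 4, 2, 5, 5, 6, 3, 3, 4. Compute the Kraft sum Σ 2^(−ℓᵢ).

0.703125

With common denominator 2^6 = 64: Σ 2^(−ℓᵢ) = 4/64 + 16/64 + 2/64 + 2/64 + 1/64 + 8/64 + 8/64 + 4/64 = 45/64 = 0.703125.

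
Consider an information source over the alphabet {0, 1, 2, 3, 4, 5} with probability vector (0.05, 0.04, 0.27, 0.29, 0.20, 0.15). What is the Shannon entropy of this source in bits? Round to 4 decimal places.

2.3047 bits

H = −Σ pᵢ log₂ pᵢ.
−0.05·log₂(0.05) = 0.2161
−0.04·log₂(0.04) = 0.1858
−0.27·log₂(0.27) = 0.5100
−0.29·log₂(0.29) = 0.5179
−0.20·log₂(0.20) = 0.4644
−0.15·log₂(0.15) = 0.4105
Sum ≈ 2.3047 → 2.3047 bits.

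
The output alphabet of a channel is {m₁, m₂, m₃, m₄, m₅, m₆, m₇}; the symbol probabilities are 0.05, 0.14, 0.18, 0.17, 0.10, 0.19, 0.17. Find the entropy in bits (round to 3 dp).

H = −Σ pᵢ log₂ pᵢ.
−0.05·log₂(0.05) = 0.2161
−0.14·log₂(0.14) = 0.3971
−0.18·log₂(0.18) = 0.4453
−0.17·log₂(0.17) = 0.4346
−0.10·log₂(0.10) = 0.3322
−0.19·log₂(0.19) = 0.4552
−0.17·log₂(0.17) = 0.4346
Sum ≈ 2.7151 → 2.715 bits.

2.715 bits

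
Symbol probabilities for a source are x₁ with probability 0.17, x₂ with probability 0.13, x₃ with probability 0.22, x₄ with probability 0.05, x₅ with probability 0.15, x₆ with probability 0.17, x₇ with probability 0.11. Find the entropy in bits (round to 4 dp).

2.7093 bits

H = −Σ pᵢ log₂ pᵢ.
−0.17·log₂(0.17) = 0.4346
−0.13·log₂(0.13) = 0.3826
−0.22·log₂(0.22) = 0.4806
−0.05·log₂(0.05) = 0.2161
−0.15·log₂(0.15) = 0.4105
−0.17·log₂(0.17) = 0.4346
−0.11·log₂(0.11) = 0.3503
Sum ≈ 2.7093 → 2.7093 bits.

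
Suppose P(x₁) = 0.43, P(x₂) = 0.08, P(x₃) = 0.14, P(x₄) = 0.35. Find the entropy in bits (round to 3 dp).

1.742 bits

H = −Σ pᵢ log₂ pᵢ.
−0.43·log₂(0.43) = 0.5236
−0.08·log₂(0.08) = 0.2915
−0.14·log₂(0.14) = 0.3971
−0.35·log₂(0.35) = 0.5301
Sum ≈ 1.7423 → 1.742 bits.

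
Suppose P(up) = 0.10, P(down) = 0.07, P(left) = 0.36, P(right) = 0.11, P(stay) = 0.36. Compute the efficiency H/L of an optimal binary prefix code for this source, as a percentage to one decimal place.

96.3%

Entropy H = −Σ p log₂ p ≈ 2.0123 bits.
Huffman merges: 7/100+1/10→17/100; 11/100+17/100→7/25; 7/25+9/25→16/25; 9/25+16/25→1. L = 209/100 ≈ 2.0900.
Efficiency = H/L = 2.0123/2.0900 = 96.3%.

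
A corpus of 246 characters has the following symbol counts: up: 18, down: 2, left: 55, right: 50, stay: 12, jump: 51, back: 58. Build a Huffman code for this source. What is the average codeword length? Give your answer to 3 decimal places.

2.520 bits/symbol

Probabilities are the counts divided by 246.
Repeatedly combine the two least-probable nodes; the expected code length is the sum of the merged weights.
merge 1/123 + 2/41 → 7/123
merge 7/123 + 3/41 → 16/123
merge 16/123 + 25/123 → 1/3
merge 17/82 + 55/246 → 53/123
merge 29/123 + 1/3 → 70/123
merge 53/123 + 70/123 → 1
L = 7/123 + 16/123 + 1/3 + 53/123 + 70/123 + 1 = 310/123 ≈ 2.520 bits/symbol.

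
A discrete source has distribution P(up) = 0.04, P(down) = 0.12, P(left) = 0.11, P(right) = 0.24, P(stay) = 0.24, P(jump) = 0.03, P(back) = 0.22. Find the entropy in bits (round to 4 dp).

H = −Σ pᵢ log₂ pᵢ.
−0.04·log₂(0.04) = 0.1858
−0.12·log₂(0.12) = 0.3671
−0.11·log₂(0.11) = 0.3503
−0.24·log₂(0.24) = 0.4941
−0.24·log₂(0.24) = 0.4941
−0.03·log₂(0.03) = 0.1518
−0.22·log₂(0.22) = 0.4806
Sum ≈ 2.5237 → 2.5237 bits.

2.5237 bits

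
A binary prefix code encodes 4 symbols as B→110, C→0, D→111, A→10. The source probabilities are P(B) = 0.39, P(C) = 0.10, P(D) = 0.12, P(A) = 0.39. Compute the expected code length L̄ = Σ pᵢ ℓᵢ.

L̄ = Σ pᵢ·ℓᵢ = 0.39·3 + 0.10·1 + 0.12·3 + 0.39·2 = 2.41 bits/symbol.

2.41 bits/symbol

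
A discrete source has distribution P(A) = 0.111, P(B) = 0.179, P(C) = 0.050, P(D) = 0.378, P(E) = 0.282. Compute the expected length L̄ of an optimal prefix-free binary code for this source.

Repeatedly combine the two least-probable nodes; the expected code length is the sum of the merged weights.
merge 1/20 + 111/1000 → 161/1000
merge 161/1000 + 179/1000 → 17/50
merge 141/500 + 17/50 → 311/500
merge 189/500 + 311/500 → 1
L = 161/1000 + 17/50 + 311/500 + 1 = 2123/1000 = 2.123 bits/symbol.

2.123 bits/symbol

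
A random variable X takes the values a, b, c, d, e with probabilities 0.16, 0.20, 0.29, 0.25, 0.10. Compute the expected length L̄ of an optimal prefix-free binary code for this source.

2.26 bits/symbol

Repeatedly combine the two least-probable nodes; the expected code length is the sum of the merged weights.
merge 1/10 + 4/25 → 13/50
merge 1/5 + 1/4 → 9/20
merge 13/50 + 29/100 → 11/20
merge 9/20 + 11/20 → 1
L = 13/50 + 9/20 + 11/20 + 1 = 113/50 = 2.26 bits/symbol.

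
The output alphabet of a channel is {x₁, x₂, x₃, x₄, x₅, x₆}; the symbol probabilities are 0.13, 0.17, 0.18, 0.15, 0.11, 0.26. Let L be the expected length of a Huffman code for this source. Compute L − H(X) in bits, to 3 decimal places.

Entropy H = −Σ p log₂ p ≈ 2.5287 bits.
Huffman merges: 11/100+13/100→6/25; 3/20+17/100→8/25; 9/50+6/25→21/50; 13/50+8/25→29/50; 21/50+29/50→1. L = 64/25 ≈ 2.5600.
L − H = 2.5600 − 2.5287 = 0.031 bits.

0.031 bits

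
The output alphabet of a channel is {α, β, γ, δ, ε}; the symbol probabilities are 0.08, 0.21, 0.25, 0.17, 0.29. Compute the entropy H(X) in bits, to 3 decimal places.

2.217 bits

H = −Σ pᵢ log₂ pᵢ.
−0.08·log₂(0.08) = 0.2915
−0.21·log₂(0.21) = 0.4728
−0.25·log₂(0.25) = 0.5000
−0.17·log₂(0.17) = 0.4346
−0.29·log₂(0.29) = 0.5179
Sum ≈ 2.2168 → 2.217 bits.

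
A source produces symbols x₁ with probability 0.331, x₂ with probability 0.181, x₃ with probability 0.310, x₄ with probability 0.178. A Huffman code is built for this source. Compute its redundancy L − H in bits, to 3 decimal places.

0.059 bits

Entropy H = −Σ p log₂ p ≈ 1.9413 bits.
Huffman merges: 89/500+181/1000→359/1000; 31/100+331/1000→641/1000; 359/1000+641/1000→1. L = 2 ≈ 2.0000.
L − H = 2.0000 − 1.9413 = 0.059 bits.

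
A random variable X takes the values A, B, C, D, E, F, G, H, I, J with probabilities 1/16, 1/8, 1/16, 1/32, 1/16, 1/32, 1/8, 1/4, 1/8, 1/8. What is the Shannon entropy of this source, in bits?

Each probability is a power of 1/2, so log₂(1/p) is an integer.
H = Σ p·log₂(1/p) = 1/16·4 + 1/8·3 + 1/16·4 + 1/32·5 + 1/16·4 + 1/32·5 + 1/8·3 + 1/4·2 + 1/8·3 + 1/8·3 = 3.0625 bits.

3.0625 bits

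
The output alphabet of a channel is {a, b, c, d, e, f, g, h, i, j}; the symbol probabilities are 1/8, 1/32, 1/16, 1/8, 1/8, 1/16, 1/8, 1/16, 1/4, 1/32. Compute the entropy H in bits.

Each probability is a power of 1/2, so log₂(1/p) is an integer.
H = Σ p·log₂(1/p) = 1/8·3 + 1/32·5 + 1/16·4 + 1/8·3 + 1/8·3 + 1/16·4 + 1/8·3 + 1/16·4 + 1/4·2 + 1/32·5 = 3.0625 bits.

3.0625 bits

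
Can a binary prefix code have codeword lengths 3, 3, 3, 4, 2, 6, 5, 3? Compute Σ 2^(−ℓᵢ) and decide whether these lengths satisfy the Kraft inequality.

With common denominator 2^6 = 64: Σ 2^(−ℓᵢ) = 8/64 + 8/64 + 8/64 + 4/64 + 16/64 + 1/64 + 2/64 + 8/64 = 55/64 = 0.859375.
Kraft's inequality requires Σ ≤ 1; here Σ = 0.859375 ≤ 1, so such a prefix code exists.

0.859375; yes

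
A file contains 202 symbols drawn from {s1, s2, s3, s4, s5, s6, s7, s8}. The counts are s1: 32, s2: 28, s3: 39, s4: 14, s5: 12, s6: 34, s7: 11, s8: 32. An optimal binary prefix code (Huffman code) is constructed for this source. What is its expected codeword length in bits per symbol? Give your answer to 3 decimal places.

2.921 bits/symbol

Probabilities are the counts divided by 202.
Repeatedly combine the two least-probable nodes; the expected code length is the sum of the merged weights.
merge 11/202 + 6/101 → 23/202
merge 7/101 + 23/202 → 37/202
merge 14/101 + 16/101 → 30/101
merge 16/101 + 17/101 → 33/101
merge 37/202 + 39/202 → 38/101
merge 30/101 + 33/101 → 63/101
merge 38/101 + 63/101 → 1
L = 23/202 + 37/202 + 30/101 + 33/101 + 38/101 + 63/101 + 1 = 295/101 ≈ 2.921 bits/symbol.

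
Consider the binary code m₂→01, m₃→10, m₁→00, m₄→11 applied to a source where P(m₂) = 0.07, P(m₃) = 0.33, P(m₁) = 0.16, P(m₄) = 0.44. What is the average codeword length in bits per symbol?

L̄ = Σ pᵢ·ℓᵢ = 0.07·2 + 0.33·2 + 0.16·2 + 0.44·2 = 2 bits/symbol.

2 bits/symbol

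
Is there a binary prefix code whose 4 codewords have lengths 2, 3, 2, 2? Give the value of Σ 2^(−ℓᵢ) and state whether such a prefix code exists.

With common denominator 2^3 = 8: Σ 2^(−ℓᵢ) = 2/8 + 1/8 + 2/8 + 2/8 = 7/8 = 0.875.
Kraft's inequality requires Σ ≤ 1; here Σ = 0.875 ≤ 1, so such a prefix code exists.

0.875; yes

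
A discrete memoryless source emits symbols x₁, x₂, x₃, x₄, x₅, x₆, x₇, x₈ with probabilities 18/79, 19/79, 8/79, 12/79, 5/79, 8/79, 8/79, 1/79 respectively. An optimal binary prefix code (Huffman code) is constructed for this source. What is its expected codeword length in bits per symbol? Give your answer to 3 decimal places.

Repeatedly combine the two least-probable nodes; the expected code length is the sum of the merged weights.
merge 1/79 + 5/79 → 6/79
merge 6/79 + 8/79 → 14/79
merge 8/79 + 8/79 → 16/79
merge 12/79 + 14/79 → 26/79
merge 16/79 + 18/79 → 34/79
merge 19/79 + 26/79 → 45/79
merge 34/79 + 45/79 → 1
L = 6/79 + 14/79 + 16/79 + 26/79 + 34/79 + 45/79 + 1 = 220/79 ≈ 2.785 bits/symbol.

2.785 bits/symbol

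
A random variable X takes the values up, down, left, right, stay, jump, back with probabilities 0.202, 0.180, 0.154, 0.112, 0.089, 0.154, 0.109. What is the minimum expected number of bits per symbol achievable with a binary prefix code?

Repeatedly combine the two least-probable nodes; the expected code length is the sum of the merged weights.
merge 89/1000 + 109/1000 → 99/500
merge 14/125 + 77/500 → 133/500
merge 77/500 + 9/50 → 167/500
merge 99/500 + 101/500 → 2/5
merge 133/500 + 167/500 → 3/5
merge 2/5 + 3/5 → 1
L = 99/500 + 133/500 + 167/500 + 2/5 + 3/5 + 1 = 1399/500 = 2.798 bits/symbol.

2.798 bits/symbol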